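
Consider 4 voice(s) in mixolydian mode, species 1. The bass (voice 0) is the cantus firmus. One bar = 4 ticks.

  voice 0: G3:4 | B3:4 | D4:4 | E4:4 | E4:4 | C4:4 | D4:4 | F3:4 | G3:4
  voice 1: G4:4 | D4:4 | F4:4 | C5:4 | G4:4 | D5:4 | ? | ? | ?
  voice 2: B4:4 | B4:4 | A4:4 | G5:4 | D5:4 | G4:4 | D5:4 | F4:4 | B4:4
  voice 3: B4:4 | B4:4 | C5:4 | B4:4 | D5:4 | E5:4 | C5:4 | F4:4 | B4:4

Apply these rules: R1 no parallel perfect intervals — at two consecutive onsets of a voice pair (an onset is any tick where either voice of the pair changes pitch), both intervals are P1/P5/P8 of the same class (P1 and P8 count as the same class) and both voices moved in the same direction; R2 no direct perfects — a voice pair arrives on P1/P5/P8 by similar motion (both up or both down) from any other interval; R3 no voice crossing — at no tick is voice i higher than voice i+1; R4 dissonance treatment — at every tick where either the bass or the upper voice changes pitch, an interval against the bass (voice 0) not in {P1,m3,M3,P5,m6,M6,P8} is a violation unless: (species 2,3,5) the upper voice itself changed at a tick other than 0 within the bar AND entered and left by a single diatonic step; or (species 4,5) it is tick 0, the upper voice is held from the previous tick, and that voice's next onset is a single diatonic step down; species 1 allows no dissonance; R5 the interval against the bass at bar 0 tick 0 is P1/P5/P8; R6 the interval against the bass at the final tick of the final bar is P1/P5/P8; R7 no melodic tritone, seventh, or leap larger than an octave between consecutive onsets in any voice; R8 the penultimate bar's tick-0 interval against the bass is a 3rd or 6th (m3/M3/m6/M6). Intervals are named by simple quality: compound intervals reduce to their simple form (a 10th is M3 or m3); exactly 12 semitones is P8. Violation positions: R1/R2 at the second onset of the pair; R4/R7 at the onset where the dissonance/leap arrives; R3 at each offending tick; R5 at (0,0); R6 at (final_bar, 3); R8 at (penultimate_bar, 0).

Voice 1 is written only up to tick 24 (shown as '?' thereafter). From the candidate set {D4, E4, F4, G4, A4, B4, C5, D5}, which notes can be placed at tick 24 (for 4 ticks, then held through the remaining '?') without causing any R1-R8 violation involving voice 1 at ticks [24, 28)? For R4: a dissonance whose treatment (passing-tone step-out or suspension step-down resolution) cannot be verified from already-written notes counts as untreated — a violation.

{A4, B4, D4, D5}

D4: legal
E4: violates R4,R7
F4: violates R2
G4: violates R4
A4: legal
B4: legal
C5: violates R2,R4
D5: legal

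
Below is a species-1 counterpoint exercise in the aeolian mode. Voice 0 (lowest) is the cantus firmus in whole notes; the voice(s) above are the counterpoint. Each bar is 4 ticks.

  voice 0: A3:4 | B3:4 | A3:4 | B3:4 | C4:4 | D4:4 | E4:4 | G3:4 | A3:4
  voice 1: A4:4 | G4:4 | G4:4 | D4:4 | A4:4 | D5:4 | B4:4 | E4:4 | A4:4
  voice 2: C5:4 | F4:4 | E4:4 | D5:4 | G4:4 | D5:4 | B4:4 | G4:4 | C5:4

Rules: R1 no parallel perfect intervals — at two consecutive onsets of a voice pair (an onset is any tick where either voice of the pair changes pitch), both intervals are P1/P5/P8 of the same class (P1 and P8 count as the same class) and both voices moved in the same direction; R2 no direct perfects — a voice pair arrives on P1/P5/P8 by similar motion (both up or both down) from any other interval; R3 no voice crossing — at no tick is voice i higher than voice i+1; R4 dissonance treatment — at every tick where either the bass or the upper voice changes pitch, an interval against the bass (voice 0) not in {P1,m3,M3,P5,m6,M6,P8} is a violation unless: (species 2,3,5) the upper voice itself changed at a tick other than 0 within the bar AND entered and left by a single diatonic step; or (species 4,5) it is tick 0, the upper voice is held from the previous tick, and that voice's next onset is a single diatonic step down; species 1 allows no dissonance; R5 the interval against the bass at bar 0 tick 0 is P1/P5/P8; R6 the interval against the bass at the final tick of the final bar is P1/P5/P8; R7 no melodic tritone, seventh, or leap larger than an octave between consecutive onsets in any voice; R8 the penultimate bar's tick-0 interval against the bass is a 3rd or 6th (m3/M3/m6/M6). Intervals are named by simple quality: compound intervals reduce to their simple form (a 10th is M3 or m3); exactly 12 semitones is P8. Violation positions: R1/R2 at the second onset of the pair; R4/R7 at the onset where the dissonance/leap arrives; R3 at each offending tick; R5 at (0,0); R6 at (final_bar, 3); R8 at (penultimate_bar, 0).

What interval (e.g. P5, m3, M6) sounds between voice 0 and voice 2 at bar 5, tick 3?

P8

voice 0=D4 voice 2=D5 -> P8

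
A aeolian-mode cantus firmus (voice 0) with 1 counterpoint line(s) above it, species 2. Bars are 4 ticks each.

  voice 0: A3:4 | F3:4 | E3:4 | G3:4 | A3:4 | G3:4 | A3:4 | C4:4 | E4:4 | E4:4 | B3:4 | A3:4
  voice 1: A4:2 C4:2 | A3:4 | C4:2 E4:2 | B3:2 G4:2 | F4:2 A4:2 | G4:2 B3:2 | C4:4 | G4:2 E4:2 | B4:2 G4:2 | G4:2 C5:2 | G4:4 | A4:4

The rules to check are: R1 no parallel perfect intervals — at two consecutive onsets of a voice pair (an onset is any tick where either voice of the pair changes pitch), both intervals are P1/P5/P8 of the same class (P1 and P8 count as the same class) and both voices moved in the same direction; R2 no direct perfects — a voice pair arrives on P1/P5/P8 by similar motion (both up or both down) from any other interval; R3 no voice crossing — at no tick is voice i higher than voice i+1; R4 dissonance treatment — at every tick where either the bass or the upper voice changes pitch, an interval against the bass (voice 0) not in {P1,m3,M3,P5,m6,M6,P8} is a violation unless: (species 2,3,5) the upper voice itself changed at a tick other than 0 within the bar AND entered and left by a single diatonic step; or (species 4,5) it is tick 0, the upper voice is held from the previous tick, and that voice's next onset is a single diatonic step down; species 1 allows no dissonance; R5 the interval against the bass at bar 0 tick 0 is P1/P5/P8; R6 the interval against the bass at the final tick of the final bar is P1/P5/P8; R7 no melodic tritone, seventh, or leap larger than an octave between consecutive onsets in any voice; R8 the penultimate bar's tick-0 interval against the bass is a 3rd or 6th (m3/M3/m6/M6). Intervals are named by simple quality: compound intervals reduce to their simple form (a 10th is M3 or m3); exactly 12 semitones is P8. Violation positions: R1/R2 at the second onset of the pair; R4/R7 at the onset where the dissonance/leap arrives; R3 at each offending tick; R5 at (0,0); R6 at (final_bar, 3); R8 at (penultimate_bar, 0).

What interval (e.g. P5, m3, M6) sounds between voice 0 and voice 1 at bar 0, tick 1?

P8

voice 0=A3 voice 1=A4 -> P8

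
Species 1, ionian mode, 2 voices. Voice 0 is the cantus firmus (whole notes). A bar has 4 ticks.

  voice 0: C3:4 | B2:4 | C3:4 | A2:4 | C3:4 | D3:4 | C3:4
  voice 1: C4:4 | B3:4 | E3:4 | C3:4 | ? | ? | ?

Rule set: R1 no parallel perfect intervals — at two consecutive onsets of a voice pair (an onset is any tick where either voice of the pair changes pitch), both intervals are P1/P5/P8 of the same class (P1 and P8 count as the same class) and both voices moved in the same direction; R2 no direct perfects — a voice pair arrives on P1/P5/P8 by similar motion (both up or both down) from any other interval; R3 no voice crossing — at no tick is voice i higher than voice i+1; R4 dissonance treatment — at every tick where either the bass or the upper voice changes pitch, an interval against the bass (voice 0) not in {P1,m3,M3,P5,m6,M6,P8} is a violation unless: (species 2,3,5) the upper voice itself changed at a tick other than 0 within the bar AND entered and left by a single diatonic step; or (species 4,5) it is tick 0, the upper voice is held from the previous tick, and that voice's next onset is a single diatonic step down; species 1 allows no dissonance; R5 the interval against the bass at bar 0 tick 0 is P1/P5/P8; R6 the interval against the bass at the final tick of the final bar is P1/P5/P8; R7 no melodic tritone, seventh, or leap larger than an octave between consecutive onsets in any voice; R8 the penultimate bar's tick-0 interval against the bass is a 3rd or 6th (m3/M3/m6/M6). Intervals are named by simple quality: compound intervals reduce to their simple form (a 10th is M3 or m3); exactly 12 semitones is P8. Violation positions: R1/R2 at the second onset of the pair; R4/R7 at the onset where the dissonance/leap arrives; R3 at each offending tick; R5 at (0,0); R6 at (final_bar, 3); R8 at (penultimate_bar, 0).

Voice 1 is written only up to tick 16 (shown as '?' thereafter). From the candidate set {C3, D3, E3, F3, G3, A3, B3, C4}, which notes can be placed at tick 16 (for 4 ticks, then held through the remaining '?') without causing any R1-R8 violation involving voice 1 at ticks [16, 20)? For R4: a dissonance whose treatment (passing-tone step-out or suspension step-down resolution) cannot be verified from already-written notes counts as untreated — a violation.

C3: legal
D3: violates R4
E3: legal
F3: violates R4
G3: violates R2
A3: legal
B3: violates R4,R7
C4: violates R2

{A3, C3, E3}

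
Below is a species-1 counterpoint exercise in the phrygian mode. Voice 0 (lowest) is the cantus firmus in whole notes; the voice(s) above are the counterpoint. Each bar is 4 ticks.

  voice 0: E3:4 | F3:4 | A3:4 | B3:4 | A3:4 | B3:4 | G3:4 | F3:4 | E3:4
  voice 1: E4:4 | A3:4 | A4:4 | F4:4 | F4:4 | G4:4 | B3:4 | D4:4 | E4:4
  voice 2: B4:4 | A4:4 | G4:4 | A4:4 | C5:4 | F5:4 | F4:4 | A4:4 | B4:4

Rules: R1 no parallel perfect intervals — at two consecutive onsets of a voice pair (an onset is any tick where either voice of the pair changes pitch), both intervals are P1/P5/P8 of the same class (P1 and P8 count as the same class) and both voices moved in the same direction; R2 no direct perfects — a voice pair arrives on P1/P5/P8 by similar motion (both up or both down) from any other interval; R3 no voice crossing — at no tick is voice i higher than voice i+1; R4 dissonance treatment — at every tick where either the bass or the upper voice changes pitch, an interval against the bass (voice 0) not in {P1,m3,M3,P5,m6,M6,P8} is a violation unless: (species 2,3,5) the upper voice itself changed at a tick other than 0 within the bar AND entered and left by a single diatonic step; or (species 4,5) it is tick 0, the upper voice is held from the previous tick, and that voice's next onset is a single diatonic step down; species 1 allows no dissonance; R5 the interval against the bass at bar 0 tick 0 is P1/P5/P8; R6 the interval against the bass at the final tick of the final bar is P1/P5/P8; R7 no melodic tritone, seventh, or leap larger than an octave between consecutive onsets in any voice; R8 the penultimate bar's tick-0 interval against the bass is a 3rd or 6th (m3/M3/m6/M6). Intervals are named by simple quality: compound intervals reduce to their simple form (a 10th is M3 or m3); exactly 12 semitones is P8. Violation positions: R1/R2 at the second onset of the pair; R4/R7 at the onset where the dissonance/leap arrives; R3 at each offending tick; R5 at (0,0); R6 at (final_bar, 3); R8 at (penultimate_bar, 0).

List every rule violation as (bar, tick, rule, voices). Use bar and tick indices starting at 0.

(1, 0, R2, (1, 2))
(2, 0, R2, (0, 1))
(2, 0, R3, (1, 2))
(2, 0, R4, (0, 2))
(2, 1, R3, (1, 2))
(2, 2, R3, (1, 2))
(2, 3, R3, (1, 2))
(3, 0, R4, (0, 1))
(3, 0, R4, (0, 2))
(5, 0, R4, (0, 2))
(6, 0, R4, (0, 2))
(7, 0, R2, (1, 2))
(8, 0, R1, (1, 2))

bar 0: v0=E3 v1=E4 v2=B4 downbeat P5
bar 1: v0=F3 v1=A3 v2=A4 downbeat M3
bar 2: v0=A3 v1=A4 v2=G4 downbeat m7
bar 3: v0=B3 v1=F4 v2=A4 downbeat m7
bar 4: v0=A3 v1=F4 v2=C5 downbeat m3
bar 5: v0=B3 v1=G4 v2=F5 downbeat TT
bar 6: v0=G3 v1=B3 v2=F4 downbeat m7
bar 7: v0=F3 v1=D4 v2=A4 downbeat M3
bar 8: v0=E3 v1=E4 v2=B4 downbeat P5
  -> R2 @ bar 1 tick 0 v(1, 2): E4/B4 P5 -> A3/A4 P8 similar
  -> R2 @ bar 2 tick 0 v(0, 1): F3/A3 M3 -> A3/A4 P8 similar
  -> R3 @ bar 2 tick 0 v(1, 2): A4 above G4
  -> R4 @ bar 2 tick 0 v(0, 2): A3/G4 m7 untreated
  -> R3 @ bar 2 tick 1 v(1, 2): A4 above G4
  -> R3 @ bar 2 tick 2 v(1, 2): A4 above G4
  -> R3 @ bar 2 tick 3 v(1, 2): A4 above G4
  -> R4 @ bar 3 tick 0 v(0, 1): B3/F4 TT untreated
  -> R4 @ bar 3 tick 0 v(0, 2): B3/A4 m7 untreated
  -> R4 @ bar 5 tick 0 v(0, 2): B3/F5 TT untreated
  -> R4 @ bar 6 tick 0 v(0, 2): G3/F4 m7 untreated
  -> R2 @ bar 7 tick 0 v(1, 2): B3/F4 TT -> D4/A4 P5 similar
  -> R1 @ bar 8 tick 0 v(1, 2): D4/A4 P5 -> E4/B4 P5 similar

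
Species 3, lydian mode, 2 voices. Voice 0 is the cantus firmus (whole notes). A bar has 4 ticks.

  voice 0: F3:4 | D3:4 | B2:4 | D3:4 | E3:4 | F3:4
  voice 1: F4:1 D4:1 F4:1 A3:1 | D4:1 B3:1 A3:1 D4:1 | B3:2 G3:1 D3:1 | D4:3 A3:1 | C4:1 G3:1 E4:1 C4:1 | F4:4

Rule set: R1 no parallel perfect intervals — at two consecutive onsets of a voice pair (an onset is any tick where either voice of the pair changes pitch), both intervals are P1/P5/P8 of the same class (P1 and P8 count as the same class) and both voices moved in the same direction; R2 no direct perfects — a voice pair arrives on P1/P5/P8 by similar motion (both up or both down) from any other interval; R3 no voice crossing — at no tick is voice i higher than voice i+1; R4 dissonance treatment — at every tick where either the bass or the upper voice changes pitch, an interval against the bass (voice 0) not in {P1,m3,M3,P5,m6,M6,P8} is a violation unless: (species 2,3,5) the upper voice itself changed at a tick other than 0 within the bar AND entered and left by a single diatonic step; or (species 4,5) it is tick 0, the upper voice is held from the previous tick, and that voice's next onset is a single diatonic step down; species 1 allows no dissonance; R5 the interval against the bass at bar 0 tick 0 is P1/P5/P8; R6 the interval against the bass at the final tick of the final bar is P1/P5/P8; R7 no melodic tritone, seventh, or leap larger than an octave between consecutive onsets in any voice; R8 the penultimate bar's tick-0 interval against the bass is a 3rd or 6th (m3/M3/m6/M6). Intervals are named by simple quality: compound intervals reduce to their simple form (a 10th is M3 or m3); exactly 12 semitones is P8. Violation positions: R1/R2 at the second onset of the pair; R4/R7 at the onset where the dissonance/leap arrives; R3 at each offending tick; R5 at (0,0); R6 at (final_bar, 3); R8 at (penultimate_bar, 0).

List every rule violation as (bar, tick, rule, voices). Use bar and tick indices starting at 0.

bar 0: v0=F3 v1=F4 downbeat P8
bar 1: v0=D3 v1=D4 downbeat P8
bar 2: v0=B2 v1=B3 downbeat P8
bar 3: v0=D3 v1=D4 downbeat P8
bar 4: v0=E3 v1=C4 downbeat m6
bar 5: v0=F3 v1=F4 downbeat P8
  -> R1 @ bar 2 tick 0 v(0, 1): D3/D4 P8 -> B2/B3 P8 similar
  -> R2 @ bar 3 tick 0 v(0, 1): B2/D3 m3 -> D3/D4 P8 similar
  -> R2 @ bar 5 tick 0 v(0, 1): E3/C4 m6 -> F3/F4 P8 similar

(2, 0, R1, (0, 1))
(3, 0, R2, (0, 1))
(5, 0, R2, (0, 1))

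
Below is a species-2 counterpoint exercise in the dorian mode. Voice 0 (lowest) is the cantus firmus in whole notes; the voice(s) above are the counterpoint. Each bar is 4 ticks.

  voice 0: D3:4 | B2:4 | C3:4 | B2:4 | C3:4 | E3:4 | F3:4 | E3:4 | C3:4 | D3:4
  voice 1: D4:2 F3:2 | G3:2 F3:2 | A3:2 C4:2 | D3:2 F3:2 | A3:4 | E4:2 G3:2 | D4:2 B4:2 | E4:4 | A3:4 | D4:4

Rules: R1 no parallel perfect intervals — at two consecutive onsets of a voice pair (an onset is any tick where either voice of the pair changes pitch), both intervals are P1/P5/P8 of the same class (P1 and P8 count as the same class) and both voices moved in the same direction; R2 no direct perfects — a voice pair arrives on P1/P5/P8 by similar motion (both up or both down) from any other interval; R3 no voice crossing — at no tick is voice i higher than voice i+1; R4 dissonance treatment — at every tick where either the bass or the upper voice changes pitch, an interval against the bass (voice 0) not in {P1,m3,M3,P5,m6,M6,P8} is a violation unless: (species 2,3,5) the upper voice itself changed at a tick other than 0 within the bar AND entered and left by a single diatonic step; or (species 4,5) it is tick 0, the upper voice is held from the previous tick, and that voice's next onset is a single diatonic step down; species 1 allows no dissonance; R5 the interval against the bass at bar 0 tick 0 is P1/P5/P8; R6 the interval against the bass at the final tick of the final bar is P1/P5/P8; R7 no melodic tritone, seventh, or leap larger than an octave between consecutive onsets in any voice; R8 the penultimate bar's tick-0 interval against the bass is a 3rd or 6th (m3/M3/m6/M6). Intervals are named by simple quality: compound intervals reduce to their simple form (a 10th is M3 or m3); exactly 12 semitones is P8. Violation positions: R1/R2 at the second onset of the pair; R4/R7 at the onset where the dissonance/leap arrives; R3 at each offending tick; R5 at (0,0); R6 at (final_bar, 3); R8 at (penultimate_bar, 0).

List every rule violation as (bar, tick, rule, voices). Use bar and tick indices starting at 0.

bar 0: v0=D3 v1=D4 downbeat P8
bar 1: v0=B2 v1=G3 downbeat m6
bar 2: v0=C3 v1=A3 downbeat M6
bar 3: v0=B2 v1=D3 downbeat m3
bar 4: v0=C3 v1=A3 downbeat M6
bar 5: v0=E3 v1=E4 downbeat P8
bar 6: v0=F3 v1=D4 downbeat M6
bar 7: v0=E3 v1=E4 downbeat P8
bar 8: v0=C3 v1=A3 downbeat M6
bar 9: v0=D3 v1=D4 downbeat P8
  -> R4 @ bar 1 tick 2 v(0, 1): B2/F3 TT untreated
  -> R7 @ bar 3 tick 0 v(1,): C4->D3 leap 10st
  -> R4 @ bar 3 tick 2 v(0, 1): B2/F3 TT untreated
  -> R2 @ bar 5 tick 0 v(0, 1): C3/A3 M6 -> E3/E4 P8 similar
  -> R4 @ bar 6 tick 2 v(0, 1): F3/B4 TT untreated
  -> R2 @ bar 7 tick 0 v(0, 1): F3/B4 TT -> E3/E4 P8 similar
  -> R2 @ bar 9 tick 0 v(0, 1): C3/A3 M6 -> D3/D4 P8 similar

(1, 2, R4, (0, 1))
(3, 0, R7, (1,))
(3, 2, R4, (0, 1))
(5, 0, R2, (0, 1))
(6, 2, R4, (0, 1))
(7, 0, R2, (0, 1))
(9, 0, R2, (0, 1))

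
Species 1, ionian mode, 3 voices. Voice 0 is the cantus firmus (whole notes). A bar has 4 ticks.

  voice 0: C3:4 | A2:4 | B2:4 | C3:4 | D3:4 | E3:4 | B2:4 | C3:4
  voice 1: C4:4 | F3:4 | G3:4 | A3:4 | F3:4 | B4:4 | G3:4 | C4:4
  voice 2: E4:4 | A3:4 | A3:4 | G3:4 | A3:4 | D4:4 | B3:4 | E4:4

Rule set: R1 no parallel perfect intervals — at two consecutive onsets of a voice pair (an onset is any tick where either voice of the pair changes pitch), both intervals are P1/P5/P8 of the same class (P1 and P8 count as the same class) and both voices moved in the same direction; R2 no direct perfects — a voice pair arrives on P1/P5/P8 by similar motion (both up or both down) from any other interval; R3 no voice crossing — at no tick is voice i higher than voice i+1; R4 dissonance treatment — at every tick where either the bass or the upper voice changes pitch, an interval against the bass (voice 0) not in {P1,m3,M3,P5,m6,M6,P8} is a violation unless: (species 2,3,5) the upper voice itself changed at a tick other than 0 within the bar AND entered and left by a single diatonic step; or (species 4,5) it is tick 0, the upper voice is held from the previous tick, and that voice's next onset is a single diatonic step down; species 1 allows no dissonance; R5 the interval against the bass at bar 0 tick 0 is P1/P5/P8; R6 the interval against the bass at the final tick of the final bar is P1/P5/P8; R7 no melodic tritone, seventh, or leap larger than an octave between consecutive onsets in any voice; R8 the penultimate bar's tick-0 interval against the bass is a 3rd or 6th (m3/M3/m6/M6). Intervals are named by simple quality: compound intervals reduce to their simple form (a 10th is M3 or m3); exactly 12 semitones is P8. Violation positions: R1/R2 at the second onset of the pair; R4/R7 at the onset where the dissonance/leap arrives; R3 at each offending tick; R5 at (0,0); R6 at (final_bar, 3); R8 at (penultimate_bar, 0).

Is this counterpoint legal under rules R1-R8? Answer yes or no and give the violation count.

bar 0: v0=C3 v1=C4 v2=E4 (M3)
bar 1: v0=A2 v1=F3 v2=A3 (P8)
bar 2: v0=B2 v1=G3 v2=A3 (m7)
bar 3: v0=C3 v1=A3 v2=G3 (P5)
bar 4: v0=D3 v1=F3 v2=A3 (P5)
bar 5: v0=E3 v1=B4 v2=D4 (m7)
bar 6: v0=B2 v1=G3 v2=B3 (P8)
bar 7: v0=C3 v1=C4 v2=E4 (M3)
  R5 @ bar0.0: opens on M3
  R2 @ bar1.0: C3/E4 M3 -> A2/A3 P8 similar
  R4 @ bar2.0: B2/A3 m7 untreated
  R3 @ bar3.0: A3 above G3
  R3 @ bar3.1: A3 above G3
  R3 @ bar3.2: A3 above G3
  R3 @ bar3.3: A3 above G3
  R1 @ bar4.0: C3/G3 P5 -> D3/A3 P5 similar
  R2 @ bar5.0: D3/F3 m3 -> E3/B4 P5 similar
  R3 @ bar5.0: B4 above D4
  R4 @ bar5.0: E3/D4 m7 untreated
  R7 @ bar5.0: F3->B4 leap 18st
  R3 @ bar5.1: B4 above D4
  R3 @ bar5.2: B4 above D4
  R3 @ bar5.3: B4 above D4
  R2 @ bar6.0: E3/D4 m7 -> B2/B3 P8 similar
  R7 @ bar6.0: B4->G3 leap 16st
  R8 @ bar6.0: penult P8 not 3rd/6th
  R2 @ bar7.0: B2/G3 m6 -> C3/C4 P8 similar
  R6 @ bar7.3: closes on M3

No (20 violations)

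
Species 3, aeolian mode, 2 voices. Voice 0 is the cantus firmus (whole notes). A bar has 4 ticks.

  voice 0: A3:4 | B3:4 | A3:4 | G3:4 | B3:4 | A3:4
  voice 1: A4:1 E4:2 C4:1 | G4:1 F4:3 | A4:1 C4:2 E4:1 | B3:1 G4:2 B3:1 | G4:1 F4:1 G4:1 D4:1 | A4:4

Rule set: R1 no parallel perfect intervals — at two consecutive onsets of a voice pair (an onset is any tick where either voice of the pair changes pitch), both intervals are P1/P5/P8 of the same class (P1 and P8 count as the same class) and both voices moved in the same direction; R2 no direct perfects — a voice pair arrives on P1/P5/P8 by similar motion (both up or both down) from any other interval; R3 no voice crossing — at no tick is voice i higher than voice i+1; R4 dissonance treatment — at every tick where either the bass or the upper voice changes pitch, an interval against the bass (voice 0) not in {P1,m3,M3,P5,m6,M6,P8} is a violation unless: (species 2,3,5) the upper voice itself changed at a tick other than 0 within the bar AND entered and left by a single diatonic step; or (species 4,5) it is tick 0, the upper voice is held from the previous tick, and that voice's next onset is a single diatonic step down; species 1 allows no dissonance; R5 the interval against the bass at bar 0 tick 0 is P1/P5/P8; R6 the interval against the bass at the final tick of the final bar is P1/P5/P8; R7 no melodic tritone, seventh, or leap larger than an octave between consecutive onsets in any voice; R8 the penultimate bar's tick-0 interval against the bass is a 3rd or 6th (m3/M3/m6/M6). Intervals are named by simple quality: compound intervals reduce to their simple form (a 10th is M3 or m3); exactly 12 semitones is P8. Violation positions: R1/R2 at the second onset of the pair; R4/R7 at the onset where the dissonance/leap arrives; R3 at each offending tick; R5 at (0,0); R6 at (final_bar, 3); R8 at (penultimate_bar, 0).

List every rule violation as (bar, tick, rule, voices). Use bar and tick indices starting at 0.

bar 0: v0=A3 v1=A4 downbeat P8
bar 1: v0=B3 v1=G4 downbeat m6
bar 2: v0=A3 v1=A4 downbeat P8
bar 3: v0=G3 v1=B3 downbeat M3
bar 4: v0=B3 v1=G4 downbeat m6
bar 5: v0=A3 v1=A4 downbeat P8
  -> R4 @ bar 1 tick 1 v(0, 1): B3/F4 TT untreated

(1, 1, R4, (0, 1))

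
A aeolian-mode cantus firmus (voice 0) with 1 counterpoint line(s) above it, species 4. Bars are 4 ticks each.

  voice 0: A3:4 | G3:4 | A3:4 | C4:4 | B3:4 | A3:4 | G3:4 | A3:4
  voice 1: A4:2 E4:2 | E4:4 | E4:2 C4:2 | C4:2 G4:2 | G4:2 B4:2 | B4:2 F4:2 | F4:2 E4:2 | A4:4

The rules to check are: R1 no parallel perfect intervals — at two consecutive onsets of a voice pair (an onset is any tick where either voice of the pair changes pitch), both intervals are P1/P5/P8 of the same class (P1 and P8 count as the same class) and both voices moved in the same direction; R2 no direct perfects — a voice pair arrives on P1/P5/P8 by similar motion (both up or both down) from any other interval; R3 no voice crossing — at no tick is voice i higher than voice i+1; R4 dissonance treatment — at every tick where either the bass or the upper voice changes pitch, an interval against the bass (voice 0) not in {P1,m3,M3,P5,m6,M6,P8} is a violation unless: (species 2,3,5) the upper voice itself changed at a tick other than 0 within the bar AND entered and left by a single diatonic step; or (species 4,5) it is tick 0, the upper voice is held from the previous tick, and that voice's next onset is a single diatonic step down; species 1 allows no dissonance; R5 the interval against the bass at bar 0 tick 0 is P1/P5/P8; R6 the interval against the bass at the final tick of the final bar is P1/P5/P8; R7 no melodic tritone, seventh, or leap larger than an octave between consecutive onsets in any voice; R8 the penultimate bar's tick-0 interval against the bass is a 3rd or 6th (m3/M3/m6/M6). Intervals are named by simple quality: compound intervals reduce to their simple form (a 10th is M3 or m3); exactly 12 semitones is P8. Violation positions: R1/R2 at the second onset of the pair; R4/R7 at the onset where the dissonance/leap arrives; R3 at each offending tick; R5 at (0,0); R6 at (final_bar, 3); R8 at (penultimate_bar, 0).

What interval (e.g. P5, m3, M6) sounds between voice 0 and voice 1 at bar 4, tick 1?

voice 0=B3 voice 1=G4 -> m6

m6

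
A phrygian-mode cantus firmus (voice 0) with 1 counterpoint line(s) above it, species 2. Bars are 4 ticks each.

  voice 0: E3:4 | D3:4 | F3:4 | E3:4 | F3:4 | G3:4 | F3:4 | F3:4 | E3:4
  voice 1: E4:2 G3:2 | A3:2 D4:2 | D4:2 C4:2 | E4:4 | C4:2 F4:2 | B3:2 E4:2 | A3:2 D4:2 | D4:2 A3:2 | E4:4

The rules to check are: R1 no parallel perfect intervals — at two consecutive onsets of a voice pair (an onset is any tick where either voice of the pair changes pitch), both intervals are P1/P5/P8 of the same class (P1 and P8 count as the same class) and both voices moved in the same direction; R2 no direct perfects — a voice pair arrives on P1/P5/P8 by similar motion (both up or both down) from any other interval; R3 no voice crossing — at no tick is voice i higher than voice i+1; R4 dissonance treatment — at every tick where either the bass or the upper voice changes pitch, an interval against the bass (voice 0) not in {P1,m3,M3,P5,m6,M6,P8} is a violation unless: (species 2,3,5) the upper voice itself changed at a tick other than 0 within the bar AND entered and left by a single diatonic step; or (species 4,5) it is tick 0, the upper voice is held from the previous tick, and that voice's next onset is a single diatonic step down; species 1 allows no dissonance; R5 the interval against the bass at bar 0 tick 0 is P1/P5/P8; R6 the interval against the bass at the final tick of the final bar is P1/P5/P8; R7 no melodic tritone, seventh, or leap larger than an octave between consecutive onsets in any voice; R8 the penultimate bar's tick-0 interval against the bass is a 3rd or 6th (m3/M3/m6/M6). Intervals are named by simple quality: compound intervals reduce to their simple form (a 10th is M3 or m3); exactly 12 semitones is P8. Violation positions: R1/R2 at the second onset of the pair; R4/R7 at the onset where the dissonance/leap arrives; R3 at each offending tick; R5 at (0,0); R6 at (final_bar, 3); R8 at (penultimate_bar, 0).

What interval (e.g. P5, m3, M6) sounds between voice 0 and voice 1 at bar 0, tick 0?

P8

voice 0=E3 voice 1=E4 -> P8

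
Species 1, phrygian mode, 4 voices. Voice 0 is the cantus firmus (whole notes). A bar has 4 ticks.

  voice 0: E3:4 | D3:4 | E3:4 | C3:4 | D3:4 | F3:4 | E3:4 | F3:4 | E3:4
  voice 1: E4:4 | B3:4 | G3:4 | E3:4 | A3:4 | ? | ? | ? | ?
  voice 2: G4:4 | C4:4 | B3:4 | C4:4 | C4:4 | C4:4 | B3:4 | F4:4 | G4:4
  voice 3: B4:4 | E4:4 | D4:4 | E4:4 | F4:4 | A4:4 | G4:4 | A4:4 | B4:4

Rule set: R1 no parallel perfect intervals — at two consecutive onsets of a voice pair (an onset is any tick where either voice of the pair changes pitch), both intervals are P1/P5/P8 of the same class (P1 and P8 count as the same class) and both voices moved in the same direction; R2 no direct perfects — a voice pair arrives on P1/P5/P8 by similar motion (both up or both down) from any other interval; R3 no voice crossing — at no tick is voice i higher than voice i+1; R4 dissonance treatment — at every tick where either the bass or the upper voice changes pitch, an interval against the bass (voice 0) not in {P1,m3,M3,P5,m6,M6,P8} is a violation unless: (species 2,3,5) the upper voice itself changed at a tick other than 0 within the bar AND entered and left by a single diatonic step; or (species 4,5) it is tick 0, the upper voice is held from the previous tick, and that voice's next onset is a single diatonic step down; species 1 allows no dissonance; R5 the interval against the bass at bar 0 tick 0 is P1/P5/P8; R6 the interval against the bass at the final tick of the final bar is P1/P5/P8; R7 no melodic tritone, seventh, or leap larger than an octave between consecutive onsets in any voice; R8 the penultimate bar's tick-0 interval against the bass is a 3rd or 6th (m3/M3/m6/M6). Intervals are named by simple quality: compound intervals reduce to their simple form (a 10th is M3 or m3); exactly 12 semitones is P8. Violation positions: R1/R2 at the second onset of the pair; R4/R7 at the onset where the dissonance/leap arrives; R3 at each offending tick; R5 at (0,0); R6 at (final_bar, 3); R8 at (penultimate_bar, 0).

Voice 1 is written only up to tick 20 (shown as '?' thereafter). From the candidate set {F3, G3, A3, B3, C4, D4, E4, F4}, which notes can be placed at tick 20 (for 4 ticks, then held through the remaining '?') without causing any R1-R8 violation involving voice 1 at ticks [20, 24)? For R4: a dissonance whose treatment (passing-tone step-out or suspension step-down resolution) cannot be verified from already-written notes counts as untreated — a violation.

{A3, F3}

F3: legal
G3: violates R4
A3: legal
B3: violates R4
C4: violates R1
D4: violates R2,R3
E4: violates R3,R4
F4: violates R2,R3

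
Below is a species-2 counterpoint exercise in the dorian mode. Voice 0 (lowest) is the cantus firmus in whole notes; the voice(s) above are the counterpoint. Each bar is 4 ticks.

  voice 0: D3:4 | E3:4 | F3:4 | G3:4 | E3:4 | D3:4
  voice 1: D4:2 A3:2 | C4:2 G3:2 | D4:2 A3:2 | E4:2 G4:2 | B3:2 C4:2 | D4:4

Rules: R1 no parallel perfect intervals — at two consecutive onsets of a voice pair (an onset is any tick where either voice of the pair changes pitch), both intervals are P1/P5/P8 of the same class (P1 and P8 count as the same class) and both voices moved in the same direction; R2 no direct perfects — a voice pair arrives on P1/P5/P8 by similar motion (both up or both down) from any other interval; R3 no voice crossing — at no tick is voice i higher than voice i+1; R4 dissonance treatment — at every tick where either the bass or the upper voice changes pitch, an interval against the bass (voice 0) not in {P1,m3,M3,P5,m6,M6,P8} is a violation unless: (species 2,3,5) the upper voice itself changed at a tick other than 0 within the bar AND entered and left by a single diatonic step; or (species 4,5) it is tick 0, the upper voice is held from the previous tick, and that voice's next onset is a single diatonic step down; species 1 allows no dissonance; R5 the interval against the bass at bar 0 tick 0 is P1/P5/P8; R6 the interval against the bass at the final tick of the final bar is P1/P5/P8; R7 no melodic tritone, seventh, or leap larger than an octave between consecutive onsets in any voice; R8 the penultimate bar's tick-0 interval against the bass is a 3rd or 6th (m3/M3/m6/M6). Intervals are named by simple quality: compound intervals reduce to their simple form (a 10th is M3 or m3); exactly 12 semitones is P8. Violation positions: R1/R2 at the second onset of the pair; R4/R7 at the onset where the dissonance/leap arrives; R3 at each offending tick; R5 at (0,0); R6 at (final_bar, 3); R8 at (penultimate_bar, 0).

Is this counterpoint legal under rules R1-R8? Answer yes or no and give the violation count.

No (2 violations)

bar 0: v0=D3 v1=D4 (P8)
bar 1: v0=E3 v1=C4 (m6)
bar 2: v0=F3 v1=D4 (M6)
bar 3: v0=G3 v1=E4 (M6)
bar 4: v0=E3 v1=B3 (P5)
bar 5: v0=D3 v1=D4 (P8)
  R2 @ bar4.0: G3/G4 P8 -> E3/B3 P5 similar
  R8 @ bar4.0: penult P5 not 3rd/6th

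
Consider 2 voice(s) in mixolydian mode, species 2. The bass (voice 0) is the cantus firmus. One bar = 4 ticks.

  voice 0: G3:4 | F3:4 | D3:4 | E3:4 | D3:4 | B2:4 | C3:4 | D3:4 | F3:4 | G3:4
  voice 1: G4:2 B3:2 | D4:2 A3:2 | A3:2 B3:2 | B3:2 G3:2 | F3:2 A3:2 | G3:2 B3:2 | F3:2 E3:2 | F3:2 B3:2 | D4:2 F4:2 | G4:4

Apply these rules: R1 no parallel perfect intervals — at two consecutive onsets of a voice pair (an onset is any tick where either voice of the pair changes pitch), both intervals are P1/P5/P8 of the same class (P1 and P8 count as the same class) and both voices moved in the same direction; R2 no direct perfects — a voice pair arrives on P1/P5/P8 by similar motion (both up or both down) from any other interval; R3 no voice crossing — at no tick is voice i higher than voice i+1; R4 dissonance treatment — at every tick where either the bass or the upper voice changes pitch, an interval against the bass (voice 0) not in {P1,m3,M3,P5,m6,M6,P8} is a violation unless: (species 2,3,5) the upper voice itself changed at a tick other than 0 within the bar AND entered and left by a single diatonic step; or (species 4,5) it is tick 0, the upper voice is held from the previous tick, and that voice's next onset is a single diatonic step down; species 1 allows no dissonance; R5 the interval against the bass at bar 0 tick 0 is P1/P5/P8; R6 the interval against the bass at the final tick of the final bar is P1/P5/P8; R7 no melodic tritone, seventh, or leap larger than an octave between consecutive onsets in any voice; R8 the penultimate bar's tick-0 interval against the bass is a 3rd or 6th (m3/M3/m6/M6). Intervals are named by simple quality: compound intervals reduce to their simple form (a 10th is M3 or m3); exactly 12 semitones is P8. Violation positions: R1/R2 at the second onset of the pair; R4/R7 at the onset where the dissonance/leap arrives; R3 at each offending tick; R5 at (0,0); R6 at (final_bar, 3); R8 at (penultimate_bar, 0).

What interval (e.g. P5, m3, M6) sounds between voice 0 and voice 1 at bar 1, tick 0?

M6

voice 0=F3 voice 1=D4 -> M6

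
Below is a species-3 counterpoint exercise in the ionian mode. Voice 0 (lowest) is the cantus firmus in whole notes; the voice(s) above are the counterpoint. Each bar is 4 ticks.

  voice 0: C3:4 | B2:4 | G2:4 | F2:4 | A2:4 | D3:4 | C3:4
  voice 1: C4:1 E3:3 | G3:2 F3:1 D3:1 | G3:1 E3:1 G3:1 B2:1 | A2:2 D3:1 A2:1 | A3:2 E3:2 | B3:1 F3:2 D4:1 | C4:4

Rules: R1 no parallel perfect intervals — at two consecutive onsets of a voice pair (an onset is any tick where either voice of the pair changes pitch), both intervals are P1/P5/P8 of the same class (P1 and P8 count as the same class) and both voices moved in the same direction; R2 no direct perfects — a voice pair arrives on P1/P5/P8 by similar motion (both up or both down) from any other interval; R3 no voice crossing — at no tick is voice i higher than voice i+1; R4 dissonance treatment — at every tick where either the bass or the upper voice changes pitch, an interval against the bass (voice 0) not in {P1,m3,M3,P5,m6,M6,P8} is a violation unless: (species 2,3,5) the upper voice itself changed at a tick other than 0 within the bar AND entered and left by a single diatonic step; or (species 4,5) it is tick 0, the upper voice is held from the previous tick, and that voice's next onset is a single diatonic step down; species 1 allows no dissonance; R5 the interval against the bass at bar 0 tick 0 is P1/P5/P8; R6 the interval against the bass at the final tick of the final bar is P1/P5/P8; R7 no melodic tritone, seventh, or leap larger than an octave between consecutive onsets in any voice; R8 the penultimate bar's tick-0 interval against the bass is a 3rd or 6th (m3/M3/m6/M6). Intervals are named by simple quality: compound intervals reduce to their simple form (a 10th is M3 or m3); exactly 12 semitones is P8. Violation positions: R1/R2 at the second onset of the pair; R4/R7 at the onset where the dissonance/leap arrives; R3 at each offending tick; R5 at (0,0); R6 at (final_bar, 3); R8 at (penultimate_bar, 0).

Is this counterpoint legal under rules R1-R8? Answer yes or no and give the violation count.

No (4 violations)

bar 0: v0=C3 v1=C4 (P8)
bar 1: v0=B2 v1=G3 (m6)
bar 2: v0=G2 v1=G3 (P8)
bar 3: v0=F2 v1=A2 (M3)
bar 4: v0=A2 v1=A3 (P8)
bar 5: v0=D3 v1=B3 (M6)
bar 6: v0=C3 v1=C4 (P8)
  R4 @ bar1.2: B2/F3 TT untreated
  R2 @ bar4.0: F2/A2 M3 -> A2/A3 P8 similar
  R7 @ bar5.1: B3->F3 leap 6st
  R1 @ bar6.0: D3/D4 P8 -> C3/C4 P8 similar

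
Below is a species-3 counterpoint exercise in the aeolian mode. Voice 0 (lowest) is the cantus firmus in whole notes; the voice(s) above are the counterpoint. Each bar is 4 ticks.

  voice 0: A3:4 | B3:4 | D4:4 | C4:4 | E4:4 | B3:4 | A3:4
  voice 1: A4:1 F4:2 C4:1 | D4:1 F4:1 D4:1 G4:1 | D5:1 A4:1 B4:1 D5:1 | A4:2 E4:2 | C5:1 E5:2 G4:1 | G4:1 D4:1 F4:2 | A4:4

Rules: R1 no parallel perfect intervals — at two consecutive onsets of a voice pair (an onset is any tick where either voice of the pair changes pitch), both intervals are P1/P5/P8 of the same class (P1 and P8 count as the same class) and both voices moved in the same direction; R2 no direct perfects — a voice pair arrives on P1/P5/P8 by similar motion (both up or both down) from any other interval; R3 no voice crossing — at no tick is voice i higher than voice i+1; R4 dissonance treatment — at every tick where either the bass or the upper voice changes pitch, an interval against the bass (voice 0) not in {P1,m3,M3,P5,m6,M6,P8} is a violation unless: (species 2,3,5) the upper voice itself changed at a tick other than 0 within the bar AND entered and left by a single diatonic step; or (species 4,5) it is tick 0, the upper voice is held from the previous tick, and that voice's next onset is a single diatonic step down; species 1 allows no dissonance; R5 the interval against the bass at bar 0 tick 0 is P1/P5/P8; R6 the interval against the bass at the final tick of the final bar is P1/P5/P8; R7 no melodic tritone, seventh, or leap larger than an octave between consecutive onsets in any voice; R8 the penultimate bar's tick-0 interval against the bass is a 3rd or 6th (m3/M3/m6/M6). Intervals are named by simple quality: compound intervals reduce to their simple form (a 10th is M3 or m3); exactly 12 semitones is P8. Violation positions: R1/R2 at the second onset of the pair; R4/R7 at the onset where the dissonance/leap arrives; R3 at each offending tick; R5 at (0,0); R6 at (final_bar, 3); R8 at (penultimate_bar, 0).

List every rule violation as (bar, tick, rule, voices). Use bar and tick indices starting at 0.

(1, 1, R4, (0, 1))
(2, 0, R2, (0, 1))
(5, 2, R4, (0, 1))

bar 0: v0=A3 v1=A4 downbeat P8
bar 1: v0=B3 v1=D4 downbeat m3
bar 2: v0=D4 v1=D5 downbeat P8
bar 3: v0=C4 v1=A4 downbeat M6
bar 4: v0=E4 v1=C5 downbeat m6
bar 5: v0=B3 v1=G4 downbeat m6
bar 6: v0=A3 v1=A4 downbeat P8
  -> R4 @ bar 1 tick 1 v(0, 1): B3/F4 TT untreated
  -> R2 @ bar 2 tick 0 v(0, 1): B3/G4 m6 -> D4/D5 P8 similar
  -> R4 @ bar 5 tick 2 v(0, 1): B3/F4 TT untreated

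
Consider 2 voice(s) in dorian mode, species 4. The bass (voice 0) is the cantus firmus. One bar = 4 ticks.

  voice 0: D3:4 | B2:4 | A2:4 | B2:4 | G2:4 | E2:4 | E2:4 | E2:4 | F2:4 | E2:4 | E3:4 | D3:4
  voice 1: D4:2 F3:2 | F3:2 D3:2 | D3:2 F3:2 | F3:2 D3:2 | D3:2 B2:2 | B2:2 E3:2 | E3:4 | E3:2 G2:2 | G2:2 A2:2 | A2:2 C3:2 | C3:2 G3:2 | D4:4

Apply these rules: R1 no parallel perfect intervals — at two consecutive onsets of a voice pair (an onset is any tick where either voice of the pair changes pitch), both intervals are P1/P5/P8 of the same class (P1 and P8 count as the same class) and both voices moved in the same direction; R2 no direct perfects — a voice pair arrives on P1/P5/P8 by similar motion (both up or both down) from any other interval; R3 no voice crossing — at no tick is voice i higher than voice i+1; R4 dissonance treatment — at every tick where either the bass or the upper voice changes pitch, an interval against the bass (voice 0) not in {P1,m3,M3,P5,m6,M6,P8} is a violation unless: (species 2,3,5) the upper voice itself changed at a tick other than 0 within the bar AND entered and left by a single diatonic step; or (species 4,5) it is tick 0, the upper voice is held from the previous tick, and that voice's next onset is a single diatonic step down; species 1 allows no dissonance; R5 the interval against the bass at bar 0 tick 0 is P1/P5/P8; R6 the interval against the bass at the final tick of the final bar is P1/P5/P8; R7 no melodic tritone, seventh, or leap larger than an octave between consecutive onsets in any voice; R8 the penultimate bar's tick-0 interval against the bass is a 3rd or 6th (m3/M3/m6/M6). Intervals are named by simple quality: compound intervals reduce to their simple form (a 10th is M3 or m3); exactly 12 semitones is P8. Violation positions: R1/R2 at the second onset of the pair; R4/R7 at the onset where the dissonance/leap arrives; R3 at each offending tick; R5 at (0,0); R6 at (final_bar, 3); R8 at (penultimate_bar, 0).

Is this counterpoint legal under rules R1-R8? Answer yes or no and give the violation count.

No (7 violations)

bar 0: v0=D3 v1=D4 (P8)
bar 1: v0=B2 v1=F3 (TT)
bar 2: v0=A2 v1=D3 (P4)
bar 3: v0=B2 v1=F3 (TT)
bar 4: v0=G2 v1=D3 (P5)
bar 5: v0=E2 v1=B2 (P5)
bar 6: v0=E2 v1=E3 (P8)
bar 7: v0=E2 v1=E3 (P8)
bar 8: v0=F2 v1=G2 (M2)
bar 9: v0=E2 v1=A2 (P4)
bar 10: v0=E3 v1=C3 (M3)
bar 11: v0=D3 v1=D4 (P8)
  R4 @ bar1.0: B2/F3 TT untreated
  R4 @ bar2.0: A2/D3 P4 untreated
  R4 @ bar3.0: B2/F3 TT untreated
  R4 @ bar8.0: F2/G2 M2 untreated
  R4 @ bar9.0: E2/A2 P4 untreated
  R3 @ bar10.0: E3 above C3
  R3 @ bar10.1: E3 above C3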